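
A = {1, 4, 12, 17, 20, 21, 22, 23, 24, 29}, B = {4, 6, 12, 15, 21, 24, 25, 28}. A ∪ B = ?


A ∪ B = all elements in A or B (or both)
A = {1, 4, 12, 17, 20, 21, 22, 23, 24, 29}
B = {4, 6, 12, 15, 21, 24, 25, 28}
A ∪ B = {1, 4, 6, 12, 15, 17, 20, 21, 22, 23, 24, 25, 28, 29}

A ∪ B = {1, 4, 6, 12, 15, 17, 20, 21, 22, 23, 24, 25, 28, 29}


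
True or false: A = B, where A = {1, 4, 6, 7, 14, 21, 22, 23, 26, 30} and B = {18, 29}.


Two sets are equal iff they have exactly the same elements.
A = {1, 4, 6, 7, 14, 21, 22, 23, 26, 30}
B = {18, 29}
Differences: {1, 4, 6, 7, 14, 18, 21, 22, 23, 26, 29, 30}
A ≠ B

No, A ≠ B


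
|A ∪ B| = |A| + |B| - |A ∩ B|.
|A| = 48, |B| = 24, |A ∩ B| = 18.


|A ∪ B| = |A| + |B| - |A ∩ B|
= 48 + 24 - 18
= 54

|A ∪ B| = 54


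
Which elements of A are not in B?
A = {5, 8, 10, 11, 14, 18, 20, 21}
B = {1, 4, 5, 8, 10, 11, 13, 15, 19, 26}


A \ B = elements in A but not in B
A = {5, 8, 10, 11, 14, 18, 20, 21}
B = {1, 4, 5, 8, 10, 11, 13, 15, 19, 26}
Remove from A any elements in B
A \ B = {14, 18, 20, 21}

A \ B = {14, 18, 20, 21}


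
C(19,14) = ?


C(n,k) = n! / (k!(n-k)!)
C(19,14) = 19! / (14!5!)
= 11628

C(19,14) = 11628


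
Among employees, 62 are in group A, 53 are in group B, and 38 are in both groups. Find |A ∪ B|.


|A ∪ B| = |A| + |B| - |A ∩ B|
= 62 + 53 - 38
= 77

|A ∪ B| = 77


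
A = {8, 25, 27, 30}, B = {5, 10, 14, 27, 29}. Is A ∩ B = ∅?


Disjoint means A ∩ B = ∅.
A ∩ B = {27}
A ∩ B ≠ ∅, so A and B are NOT disjoint.

No, A and B are not disjoint (A ∩ B = {27})


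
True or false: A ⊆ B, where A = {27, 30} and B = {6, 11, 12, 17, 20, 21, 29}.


A ⊆ B means every element of A is in B.
Elements in A not in B: {27, 30}
So A ⊄ B.

No, A ⊄ B


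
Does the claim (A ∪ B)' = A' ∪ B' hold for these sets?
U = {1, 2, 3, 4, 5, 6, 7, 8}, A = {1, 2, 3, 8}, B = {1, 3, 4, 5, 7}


LHS: A ∪ B = {1, 2, 3, 4, 5, 7, 8}
(A ∪ B)' = U \ (A ∪ B) = {6}
A' = {4, 5, 6, 7}, B' = {2, 6, 8}
Claimed RHS: A' ∪ B' = {2, 4, 5, 6, 7, 8}
Identity is INVALID: LHS = {6} but the RHS claimed here equals {2, 4, 5, 6, 7, 8}. The correct form is (A ∪ B)' = A' ∩ B'.

Identity is invalid: (A ∪ B)' = {6} but A' ∪ B' = {2, 4, 5, 6, 7, 8}. The correct De Morgan law is (A ∪ B)' = A' ∩ B'.


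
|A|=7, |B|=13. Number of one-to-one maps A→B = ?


An injection sends each of |A| = 7 inputs to a distinct output in B.
# injections = |B|·(|B|-1)·…·(|B|-|A|+1) = 13! / (13 - 7)!
= 13 × 12 × 11 × 10 × 9 × 8 × 7
= 8648640

Number of injections = 8648640


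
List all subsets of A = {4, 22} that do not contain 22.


A subset of A that omits 22 is a subset of A \ {22}, so there are 2^(n-1) = 2^1 = 2 of them.
Subsets excluding 22: ∅, {4}

Subsets excluding 22 (2 total): ∅, {4}


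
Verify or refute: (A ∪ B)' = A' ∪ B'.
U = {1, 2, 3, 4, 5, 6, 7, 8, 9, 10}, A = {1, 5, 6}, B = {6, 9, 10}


LHS: A ∪ B = {1, 5, 6, 9, 10}
(A ∪ B)' = U \ (A ∪ B) = {2, 3, 4, 7, 8}
A' = {2, 3, 4, 7, 8, 9, 10}, B' = {1, 2, 3, 4, 5, 7, 8}
Claimed RHS: A' ∪ B' = {1, 2, 3, 4, 5, 7, 8, 9, 10}
Identity is INVALID: LHS = {2, 3, 4, 7, 8} but the RHS claimed here equals {1, 2, 3, 4, 5, 7, 8, 9, 10}. The correct form is (A ∪ B)' = A' ∩ B'.

Identity is invalid: (A ∪ B)' = {2, 3, 4, 7, 8} but A' ∪ B' = {1, 2, 3, 4, 5, 7, 8, 9, 10}. The correct De Morgan law is (A ∪ B)' = A' ∩ B'.


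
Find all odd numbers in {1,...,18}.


Checking each candidate:
Condition: odd numbers in {1,...,18}
Result = {1, 3, 5, 7, 9, 11, 13, 15, 17}

{1, 3, 5, 7, 9, 11, 13, 15, 17}


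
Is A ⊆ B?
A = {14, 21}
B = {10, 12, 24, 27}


A ⊆ B means every element of A is in B.
Elements in A not in B: {14, 21}
So A ⊄ B.

No, A ⊄ B


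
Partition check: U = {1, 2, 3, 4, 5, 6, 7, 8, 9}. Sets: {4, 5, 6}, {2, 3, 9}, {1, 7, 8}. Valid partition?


A partition requires: (1) non-empty parts, (2) pairwise disjoint, (3) union = U
Parts: {4, 5, 6}, {2, 3, 9}, {1, 7, 8}
Union of parts: {1, 2, 3, 4, 5, 6, 7, 8, 9}
U = {1, 2, 3, 4, 5, 6, 7, 8, 9}
All non-empty? True
Pairwise disjoint? True
Covers U? True

Yes, valid partition


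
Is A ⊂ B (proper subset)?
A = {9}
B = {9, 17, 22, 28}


A ⊂ B requires: A ⊆ B AND A ≠ B.
A ⊆ B? Yes
A = B? No
A ⊂ B: Yes (A is a proper subset of B)

Yes, A ⊂ B


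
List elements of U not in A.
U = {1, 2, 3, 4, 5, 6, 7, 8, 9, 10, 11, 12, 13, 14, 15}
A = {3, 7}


Aᶜ = U \ A = elements in U but not in A
U = {1, 2, 3, 4, 5, 6, 7, 8, 9, 10, 11, 12, 13, 14, 15}
A = {3, 7}
Aᶜ = {1, 2, 4, 5, 6, 8, 9, 10, 11, 12, 13, 14, 15}

Aᶜ = {1, 2, 4, 5, 6, 8, 9, 10, 11, 12, 13, 14, 15}


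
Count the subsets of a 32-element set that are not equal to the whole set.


Total subsets = 2^n = 2^32 = 4294967296
Proper subsets exclude the set itself: 2^n - 1
= 4294967296 - 1
= 4294967295

Number of proper subsets = 4294967295


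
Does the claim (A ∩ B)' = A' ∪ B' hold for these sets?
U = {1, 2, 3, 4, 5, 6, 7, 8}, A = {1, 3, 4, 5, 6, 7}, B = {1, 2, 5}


LHS: A ∩ B = {1, 5}
(A ∩ B)' = U \ (A ∩ B) = {2, 3, 4, 6, 7, 8}
A' = {2, 8}, B' = {3, 4, 6, 7, 8}
Claimed RHS: A' ∪ B' = {2, 3, 4, 6, 7, 8}
Identity is VALID: LHS = RHS = {2, 3, 4, 6, 7, 8} ✓

Identity is valid. (A ∩ B)' = A' ∪ B' = {2, 3, 4, 6, 7, 8}


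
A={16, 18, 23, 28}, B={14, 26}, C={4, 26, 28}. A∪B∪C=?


A ∪ B = {14, 16, 18, 23, 26, 28}
(A ∪ B) ∪ C = {4, 14, 16, 18, 23, 26, 28}

A ∪ B ∪ C = {4, 14, 16, 18, 23, 26, 28}


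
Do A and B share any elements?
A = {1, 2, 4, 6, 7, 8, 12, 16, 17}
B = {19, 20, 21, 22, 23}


Disjoint means A ∩ B = ∅.
A ∩ B = ∅
A ∩ B = ∅, so A and B are disjoint.

No — A and B share no elements (A ∩ B = ∅), so they are disjoint


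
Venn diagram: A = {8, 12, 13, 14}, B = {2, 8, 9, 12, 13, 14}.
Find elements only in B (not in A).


A = {8, 12, 13, 14}
B = {2, 8, 9, 12, 13, 14}
Region: only in B (not in A)
Elements: {2, 9}

Elements only in B (not in A): {2, 9}


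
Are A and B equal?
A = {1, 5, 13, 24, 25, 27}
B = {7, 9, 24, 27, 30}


Two sets are equal iff they have exactly the same elements.
A = {1, 5, 13, 24, 25, 27}
B = {7, 9, 24, 27, 30}
Differences: {1, 5, 7, 9, 13, 25, 30}
A ≠ B

No, A ≠ B


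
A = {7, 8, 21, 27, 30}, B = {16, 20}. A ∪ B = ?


A ∪ B = all elements in A or B (or both)
A = {7, 8, 21, 27, 30}
B = {16, 20}
A ∪ B = {7, 8, 16, 20, 21, 27, 30}

A ∪ B = {7, 8, 16, 20, 21, 27, 30}


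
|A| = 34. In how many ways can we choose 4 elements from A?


C(n,k) = n! / (k!(n-k)!)
C(34,4) = 34! / (4!30!)
= 46376

C(34,4) = 46376


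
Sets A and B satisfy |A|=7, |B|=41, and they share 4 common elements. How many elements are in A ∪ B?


|A ∪ B| = |A| + |B| - |A ∩ B|
= 7 + 41 - 4
= 44

|A ∪ B| = 44


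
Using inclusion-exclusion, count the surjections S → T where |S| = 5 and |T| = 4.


n = |S| = 5, k = |T| = 4. Surjections via inclusion-exclusion:
S(n,k) = Σ(-1)^i × C(k,i) × (k-i)^n, i=0 to k
i=0: (-1)^0×C(4,0)×4^5 = 1024
i=1: (-1)^1×C(4,1)×3^5 = -972
i=2: (-1)^2×C(4,2)×2^5 = 192
i=3: (-1)^3×C(4,3)×1^5 = -4
i=4: (-1)^4×C(4,4)×0^5 = 0
Total = 240

Number of surjections = 240


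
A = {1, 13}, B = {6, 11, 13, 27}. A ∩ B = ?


A ∩ B = elements in both A and B
A = {1, 13}
B = {6, 11, 13, 27}
A ∩ B = {13}

A ∩ B = {13}


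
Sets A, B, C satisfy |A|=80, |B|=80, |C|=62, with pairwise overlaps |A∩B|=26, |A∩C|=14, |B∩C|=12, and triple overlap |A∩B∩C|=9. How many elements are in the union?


|A∪B∪C| = |A|+|B|+|C| - |A∩B|-|A∩C|-|B∩C| + |A∩B∩C|
= 80+80+62 - 26-14-12 + 9
= 222 - 52 + 9
= 179

|A ∪ B ∪ C| = 179


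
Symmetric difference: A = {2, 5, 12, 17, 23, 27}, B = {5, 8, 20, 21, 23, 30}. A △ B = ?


A △ B = (A \ B) ∪ (B \ A) = elements in exactly one of A or B
A \ B = {2, 12, 17, 27}
B \ A = {8, 20, 21, 30}
A △ B = {2, 8, 12, 17, 20, 21, 27, 30}

A △ B = {2, 8, 12, 17, 20, 21, 27, 30}


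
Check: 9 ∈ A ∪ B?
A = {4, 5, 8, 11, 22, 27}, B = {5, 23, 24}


A = {4, 5, 8, 11, 22, 27}, B = {5, 23, 24}
A ∪ B = all elements in A or B
A ∪ B = {4, 5, 8, 11, 22, 23, 24, 27}
Checking if 9 ∈ A ∪ B
9 is not in A ∪ B → False

9 ∉ A ∪ B


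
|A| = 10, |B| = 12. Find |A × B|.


|A × B| = |A| × |B|
= 10 × 12
= 120

|A × B| = 120


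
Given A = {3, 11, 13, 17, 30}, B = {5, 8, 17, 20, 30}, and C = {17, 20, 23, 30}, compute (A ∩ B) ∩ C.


A ∩ B = {17, 30}
(A ∩ B) ∩ C = {17, 30}

A ∩ B ∩ C = {17, 30}


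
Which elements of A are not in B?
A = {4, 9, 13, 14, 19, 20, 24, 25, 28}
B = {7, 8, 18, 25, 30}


A \ B = elements in A but not in B
A = {4, 9, 13, 14, 19, 20, 24, 25, 28}
B = {7, 8, 18, 25, 30}
Remove from A any elements in B
A \ B = {4, 9, 13, 14, 19, 20, 24, 28}

A \ B = {4, 9, 13, 14, 19, 20, 24, 28}


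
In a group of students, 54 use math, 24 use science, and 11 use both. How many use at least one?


|A ∪ B| = |A| + |B| - |A ∩ B|
= 54 + 24 - 11
= 67

|A ∪ B| = 67


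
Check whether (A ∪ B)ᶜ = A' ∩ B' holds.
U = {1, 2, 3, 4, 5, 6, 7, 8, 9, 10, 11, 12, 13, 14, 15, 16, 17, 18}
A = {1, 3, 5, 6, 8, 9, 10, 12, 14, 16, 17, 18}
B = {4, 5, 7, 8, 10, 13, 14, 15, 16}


LHS: A ∪ B = {1, 3, 4, 5, 6, 7, 8, 9, 10, 12, 13, 14, 15, 16, 17, 18}
(A ∪ B)' = U \ (A ∪ B) = {2, 11}
A' = {2, 4, 7, 11, 13, 15}, B' = {1, 2, 3, 6, 9, 11, 12, 17, 18}
Claimed RHS: A' ∩ B' = {2, 11}
Identity is VALID: LHS = RHS = {2, 11} ✓

Identity is valid. (A ∪ B)' = A' ∩ B' = {2, 11}


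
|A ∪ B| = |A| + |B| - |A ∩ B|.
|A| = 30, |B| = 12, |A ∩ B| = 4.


|A ∪ B| = |A| + |B| - |A ∩ B|
= 30 + 12 - 4
= 38

|A ∪ B| = 38


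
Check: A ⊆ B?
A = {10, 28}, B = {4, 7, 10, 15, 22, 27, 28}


A ⊆ B means every element of A is in B.
All elements of A are in B.
So A ⊆ B.

Yes, A ⊆ B


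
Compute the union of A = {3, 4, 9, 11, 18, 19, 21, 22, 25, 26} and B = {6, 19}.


A ∪ B = all elements in A or B (or both)
A = {3, 4, 9, 11, 18, 19, 21, 22, 25, 26}
B = {6, 19}
A ∪ B = {3, 4, 6, 9, 11, 18, 19, 21, 22, 25, 26}

A ∪ B = {3, 4, 6, 9, 11, 18, 19, 21, 22, 25, 26}


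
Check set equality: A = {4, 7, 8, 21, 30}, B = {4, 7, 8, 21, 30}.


Two sets are equal iff they have exactly the same elements.
A = {4, 7, 8, 21, 30}
B = {4, 7, 8, 21, 30}
Same elements → A = B

Yes, A = B


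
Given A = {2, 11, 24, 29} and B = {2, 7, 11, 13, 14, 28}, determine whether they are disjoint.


Disjoint means A ∩ B = ∅.
A ∩ B = {2, 11}
A ∩ B ≠ ∅, so A and B are NOT disjoint.

No, A and B are not disjoint (A ∩ B = {2, 11})


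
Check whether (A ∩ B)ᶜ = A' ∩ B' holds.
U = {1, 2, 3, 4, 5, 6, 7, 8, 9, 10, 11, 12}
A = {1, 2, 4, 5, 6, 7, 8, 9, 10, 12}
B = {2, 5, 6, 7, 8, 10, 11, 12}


LHS: A ∩ B = {2, 5, 6, 7, 8, 10, 12}
(A ∩ B)' = U \ (A ∩ B) = {1, 3, 4, 9, 11}
A' = {3, 11}, B' = {1, 3, 4, 9}
Claimed RHS: A' ∩ B' = {3}
Identity is INVALID: LHS = {1, 3, 4, 9, 11} but the RHS claimed here equals {3}. The correct form is (A ∩ B)' = A' ∪ B'.

Identity is invalid: (A ∩ B)' = {1, 3, 4, 9, 11} but A' ∩ B' = {3}. The correct De Morgan law is (A ∩ B)' = A' ∪ B'.


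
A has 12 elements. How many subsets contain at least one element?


Total subsets = 2^n = 2^12 = 4096
Non-empty subsets exclude the empty set: 2^n - 1
= 4096 - 1
= 4095

Number of non-empty subsets = 4095


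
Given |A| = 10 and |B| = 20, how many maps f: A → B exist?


Each of |A| = 10 inputs maps to any of |B| = 20 outputs.
# functions = |B|^|A| = 20^10
= 10240000000000

Number of functions = 10240000000000


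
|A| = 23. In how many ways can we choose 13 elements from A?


C(n,k) = n! / (k!(n-k)!)
C(23,13) = 23! / (13!10!)
= 1144066

C(23,13) = 1144066


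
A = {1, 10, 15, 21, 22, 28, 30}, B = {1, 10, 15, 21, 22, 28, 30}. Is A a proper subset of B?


A ⊂ B requires: A ⊆ B AND A ≠ B.
A ⊆ B? Yes
A = B? Yes
A = B, so A is not a PROPER subset.

No, A is not a proper subset of B


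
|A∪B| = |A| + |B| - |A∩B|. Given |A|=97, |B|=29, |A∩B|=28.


|A ∪ B| = |A| + |B| - |A ∩ B|
= 97 + 29 - 28
= 98

|A ∪ B| = 98


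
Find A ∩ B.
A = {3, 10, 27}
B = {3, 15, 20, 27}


A ∩ B = elements in both A and B
A = {3, 10, 27}
B = {3, 15, 20, 27}
A ∩ B = {3, 27}

A ∩ B = {3, 27}


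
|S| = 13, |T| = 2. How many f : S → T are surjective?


n = |S| = 13, k = |T| = 2. Surjections via inclusion-exclusion:
S(n,k) = Σ(-1)^i × C(k,i) × (k-i)^n, i=0 to k
i=0: (-1)^0×C(2,0)×2^13 = 8192
i=1: (-1)^1×C(2,1)×1^13 = -2
i=2: (-1)^2×C(2,2)×0^13 = 0
Total = 8190

Number of surjections = 8190


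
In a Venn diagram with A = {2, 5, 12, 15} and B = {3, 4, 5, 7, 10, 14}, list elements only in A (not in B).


A = {2, 5, 12, 15}
B = {3, 4, 5, 7, 10, 14}
Region: only in A (not in B)
Elements: {2, 12, 15}

Elements only in A (not in B): {2, 12, 15}


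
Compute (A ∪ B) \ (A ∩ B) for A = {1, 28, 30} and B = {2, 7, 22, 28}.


A △ B = (A \ B) ∪ (B \ A) = elements in exactly one of A or B
A \ B = {1, 30}
B \ A = {2, 7, 22}
A △ B = {1, 2, 7, 22, 30}

A △ B = {1, 2, 7, 22, 30}


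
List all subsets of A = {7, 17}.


|A| = 2, so |P(A)| = 2^2 = 4
Enumerate subsets by cardinality (0 to 2):
∅, {7}, {17}, {7, 17}

P(A) has 4 subsets: ∅, {7}, {17}, {7, 17}


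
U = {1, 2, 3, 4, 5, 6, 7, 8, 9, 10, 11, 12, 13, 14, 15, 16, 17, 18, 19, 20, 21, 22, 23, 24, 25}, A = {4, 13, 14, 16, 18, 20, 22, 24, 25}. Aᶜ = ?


Aᶜ = U \ A = elements in U but not in A
U = {1, 2, 3, 4, 5, 6, 7, 8, 9, 10, 11, 12, 13, 14, 15, 16, 17, 18, 19, 20, 21, 22, 23, 24, 25}
A = {4, 13, 14, 16, 18, 20, 22, 24, 25}
Aᶜ = {1, 2, 3, 5, 6, 7, 8, 9, 10, 11, 12, 15, 17, 19, 21, 23}

Aᶜ = {1, 2, 3, 5, 6, 7, 8, 9, 10, 11, 12, 15, 17, 19, 21, 23}


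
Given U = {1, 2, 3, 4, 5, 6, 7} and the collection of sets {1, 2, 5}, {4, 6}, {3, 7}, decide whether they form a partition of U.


A partition requires: (1) non-empty parts, (2) pairwise disjoint, (3) union = U
Parts: {1, 2, 5}, {4, 6}, {3, 7}
Union of parts: {1, 2, 3, 4, 5, 6, 7}
U = {1, 2, 3, 4, 5, 6, 7}
All non-empty? True
Pairwise disjoint? True
Covers U? True

Yes, valid partition


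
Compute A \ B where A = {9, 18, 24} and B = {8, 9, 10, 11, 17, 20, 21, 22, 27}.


A \ B = elements in A but not in B
A = {9, 18, 24}
B = {8, 9, 10, 11, 17, 20, 21, 22, 27}
Remove from A any elements in B
A \ B = {18, 24}

A \ B = {18, 24}


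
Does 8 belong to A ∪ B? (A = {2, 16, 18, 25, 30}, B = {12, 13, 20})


A = {2, 16, 18, 25, 30}, B = {12, 13, 20}
A ∪ B = all elements in A or B
A ∪ B = {2, 12, 13, 16, 18, 20, 25, 30}
Checking if 8 ∈ A ∪ B
8 is not in A ∪ B → False

8 ∉ A ∪ B


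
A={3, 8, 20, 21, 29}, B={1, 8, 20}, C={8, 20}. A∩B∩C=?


A ∩ B = {8, 20}
(A ∩ B) ∩ C = {8, 20}

A ∩ B ∩ C = {8, 20}


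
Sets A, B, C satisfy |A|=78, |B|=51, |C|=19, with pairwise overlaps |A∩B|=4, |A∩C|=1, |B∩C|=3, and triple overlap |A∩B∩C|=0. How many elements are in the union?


|A∪B∪C| = |A|+|B|+|C| - |A∩B|-|A∩C|-|B∩C| + |A∩B∩C|
= 78+51+19 - 4-1-3 + 0
= 148 - 8 + 0
= 140

|A ∪ B ∪ C| = 140


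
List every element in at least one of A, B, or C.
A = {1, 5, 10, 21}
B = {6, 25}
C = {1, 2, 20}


A ∪ B = {1, 5, 6, 10, 21, 25}
(A ∪ B) ∪ C = {1, 2, 5, 6, 10, 20, 21, 25}

A ∪ B ∪ C = {1, 2, 5, 6, 10, 20, 21, 25}


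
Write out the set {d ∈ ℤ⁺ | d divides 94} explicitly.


Checking each candidate:
Condition: positive divisors of 94
Result = {1, 2, 47, 94}

{1, 2, 47, 94}


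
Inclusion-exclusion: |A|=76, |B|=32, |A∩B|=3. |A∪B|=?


|A ∪ B| = |A| + |B| - |A ∩ B|
= 76 + 32 - 3
= 105

|A ∪ B| = 105


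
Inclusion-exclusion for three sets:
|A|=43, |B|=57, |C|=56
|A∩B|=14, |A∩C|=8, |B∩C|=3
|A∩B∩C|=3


|A∪B∪C| = |A|+|B|+|C| - |A∩B|-|A∩C|-|B∩C| + |A∩B∩C|
= 43+57+56 - 14-8-3 + 3
= 156 - 25 + 3
= 134

|A ∪ B ∪ C| = 134


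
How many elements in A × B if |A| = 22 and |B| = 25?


|A × B| = |A| × |B|
= 22 × 25
= 550

|A × B| = 550


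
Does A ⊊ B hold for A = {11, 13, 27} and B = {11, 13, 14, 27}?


A ⊂ B requires: A ⊆ B AND A ≠ B.
A ⊆ B? Yes
A = B? No
A ⊂ B: Yes (A is a proper subset of B)

Yes, A ⊂ B


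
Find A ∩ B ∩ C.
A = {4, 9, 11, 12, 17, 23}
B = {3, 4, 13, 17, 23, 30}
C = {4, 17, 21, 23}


A ∩ B = {4, 17, 23}
(A ∩ B) ∩ C = {4, 17, 23}

A ∩ B ∩ C = {4, 17, 23}


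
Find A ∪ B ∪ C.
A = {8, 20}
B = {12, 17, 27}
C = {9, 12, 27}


A ∪ B = {8, 12, 17, 20, 27}
(A ∪ B) ∪ C = {8, 9, 12, 17, 20, 27}

A ∪ B ∪ C = {8, 9, 12, 17, 20, 27}


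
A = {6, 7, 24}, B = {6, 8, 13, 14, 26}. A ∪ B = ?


A ∪ B = all elements in A or B (or both)
A = {6, 7, 24}
B = {6, 8, 13, 14, 26}
A ∪ B = {6, 7, 8, 13, 14, 24, 26}

A ∪ B = {6, 7, 8, 13, 14, 24, 26}


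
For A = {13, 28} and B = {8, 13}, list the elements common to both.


A ∩ B = elements in both A and B
A = {13, 28}
B = {8, 13}
A ∩ B = {13}

A ∩ B = {13}


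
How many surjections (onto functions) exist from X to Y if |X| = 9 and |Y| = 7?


n = |X| = 9, k = |Y| = 7. Surjections via inclusion-exclusion:
S(n,k) = Σ(-1)^i × C(k,i) × (k-i)^n, i=0 to k
i=0: (-1)^0×C(7,0)×7^9 = 40353607
i=1: (-1)^1×C(7,1)×6^9 = -70543872
i=2: (-1)^2×C(7,2)×5^9 = 41015625
i=3: (-1)^3×C(7,3)×4^9 = -9175040
i=4: (-1)^4×C(7,4)×3^9 = 688905
i=5: (-1)^5×C(7,5)×2^9 = -10752
i=6: (-1)^6×C(7,6)×1^9 = 7
i=7: (-1)^7×C(7,7)×0^9 = 0
Total = 2328480

Number of surjections = 2328480


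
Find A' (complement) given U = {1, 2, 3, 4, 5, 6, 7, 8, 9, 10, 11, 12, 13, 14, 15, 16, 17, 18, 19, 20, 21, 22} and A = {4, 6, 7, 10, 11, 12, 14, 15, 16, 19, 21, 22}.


Aᶜ = U \ A = elements in U but not in A
U = {1, 2, 3, 4, 5, 6, 7, 8, 9, 10, 11, 12, 13, 14, 15, 16, 17, 18, 19, 20, 21, 22}
A = {4, 6, 7, 10, 11, 12, 14, 15, 16, 19, 21, 22}
Aᶜ = {1, 2, 3, 5, 8, 9, 13, 17, 18, 20}

Aᶜ = {1, 2, 3, 5, 8, 9, 13, 17, 18, 20}


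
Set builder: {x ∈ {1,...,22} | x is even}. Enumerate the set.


Checking each candidate:
Condition: even numbers in {1,...,22}
Result = {2, 4, 6, 8, 10, 12, 14, 16, 18, 20, 22}

{2, 4, 6, 8, 10, 12, 14, 16, 18, 20, 22}


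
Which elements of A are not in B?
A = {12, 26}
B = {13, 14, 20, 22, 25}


A \ B = elements in A but not in B
A = {12, 26}
B = {13, 14, 20, 22, 25}
Remove from A any elements in B
A \ B = {12, 26}

A \ B = {12, 26}


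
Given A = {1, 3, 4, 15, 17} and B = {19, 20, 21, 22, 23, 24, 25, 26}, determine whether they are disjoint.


Disjoint means A ∩ B = ∅.
A ∩ B = ∅
A ∩ B = ∅, so A and B are disjoint.

Yes, A and B are disjoint


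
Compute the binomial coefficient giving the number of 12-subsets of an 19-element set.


C(n,k) = n! / (k!(n-k)!)
C(19,12) = 19! / (12!7!)
= 50388

C(19,12) = 50388


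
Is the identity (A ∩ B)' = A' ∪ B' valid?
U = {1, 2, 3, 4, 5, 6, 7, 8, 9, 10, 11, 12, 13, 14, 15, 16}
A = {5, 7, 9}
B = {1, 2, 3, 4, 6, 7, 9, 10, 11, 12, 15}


LHS: A ∩ B = {7, 9}
(A ∩ B)' = U \ (A ∩ B) = {1, 2, 3, 4, 5, 6, 8, 10, 11, 12, 13, 14, 15, 16}
A' = {1, 2, 3, 4, 6, 8, 10, 11, 12, 13, 14, 15, 16}, B' = {5, 8, 13, 14, 16}
Claimed RHS: A' ∪ B' = {1, 2, 3, 4, 5, 6, 8, 10, 11, 12, 13, 14, 15, 16}
Identity is VALID: LHS = RHS = {1, 2, 3, 4, 5, 6, 8, 10, 11, 12, 13, 14, 15, 16} ✓

Identity is valid. (A ∩ B)' = A' ∪ B' = {1, 2, 3, 4, 5, 6, 8, 10, 11, 12, 13, 14, 15, 16}


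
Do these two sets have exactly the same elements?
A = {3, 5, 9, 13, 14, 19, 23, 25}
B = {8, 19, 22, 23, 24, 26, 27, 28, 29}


Two sets are equal iff they have exactly the same elements.
A = {3, 5, 9, 13, 14, 19, 23, 25}
B = {8, 19, 22, 23, 24, 26, 27, 28, 29}
Differences: {3, 5, 8, 9, 13, 14, 22, 24, 25, 26, 27, 28, 29}
A ≠ B

No, A ≠ B


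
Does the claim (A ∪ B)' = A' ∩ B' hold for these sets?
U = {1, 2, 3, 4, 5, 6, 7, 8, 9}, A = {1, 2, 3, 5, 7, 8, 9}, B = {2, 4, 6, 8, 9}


LHS: A ∪ B = {1, 2, 3, 4, 5, 6, 7, 8, 9}
(A ∪ B)' = U \ (A ∪ B) = ∅
A' = {4, 6}, B' = {1, 3, 5, 7}
Claimed RHS: A' ∩ B' = ∅
Identity is VALID: LHS = RHS = ∅ ✓

Identity is valid. (A ∪ B)' = A' ∩ B' = ∅


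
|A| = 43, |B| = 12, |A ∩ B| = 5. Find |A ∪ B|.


|A ∪ B| = |A| + |B| - |A ∩ B|
= 43 + 12 - 5
= 50

|A ∪ B| = 50


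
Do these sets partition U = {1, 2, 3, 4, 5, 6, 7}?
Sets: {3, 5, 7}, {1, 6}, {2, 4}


A partition requires: (1) non-empty parts, (2) pairwise disjoint, (3) union = U
Parts: {3, 5, 7}, {1, 6}, {2, 4}
Union of parts: {1, 2, 3, 4, 5, 6, 7}
U = {1, 2, 3, 4, 5, 6, 7}
All non-empty? True
Pairwise disjoint? True
Covers U? True

Yes, valid partition


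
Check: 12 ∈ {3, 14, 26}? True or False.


A = {3, 14, 26}
Checking if 12 is in A
12 is not in A → False

12 ∉ A


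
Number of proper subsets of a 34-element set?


Total subsets = 2^n = 2^34 = 17179869184
Proper subsets exclude the set itself: 2^n - 1
= 17179869184 - 1
= 17179869183

Number of proper subsets = 17179869183


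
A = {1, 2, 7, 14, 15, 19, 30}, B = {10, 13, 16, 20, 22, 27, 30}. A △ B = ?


A △ B = (A \ B) ∪ (B \ A) = elements in exactly one of A or B
A \ B = {1, 2, 7, 14, 15, 19}
B \ A = {10, 13, 16, 20, 22, 27}
A △ B = {1, 2, 7, 10, 13, 14, 15, 16, 19, 20, 22, 27}

A △ B = {1, 2, 7, 10, 13, 14, 15, 16, 19, 20, 22, 27}


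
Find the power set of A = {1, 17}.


|A| = 2, so |P(A)| = 2^2 = 4
Enumerate subsets by cardinality (0 to 2):
∅, {1}, {17}, {1, 17}

P(A) has 4 subsets: ∅, {1}, {17}, {1, 17}


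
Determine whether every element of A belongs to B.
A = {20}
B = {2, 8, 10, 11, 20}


A ⊆ B means every element of A is in B.
All elements of A are in B.
So A ⊆ B.

Yes, A ⊆ B


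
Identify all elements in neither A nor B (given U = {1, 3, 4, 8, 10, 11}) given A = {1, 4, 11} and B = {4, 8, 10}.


A = {1, 4, 11}
B = {4, 8, 10}
Region: in neither A nor B (given U = {1, 3, 4, 8, 10, 11})
Elements: {3}

Elements in neither A nor B (given U = {1, 3, 4, 8, 10, 11}): {3}


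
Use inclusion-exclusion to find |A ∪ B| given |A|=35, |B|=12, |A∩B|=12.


|A ∪ B| = |A| + |B| - |A ∩ B|
= 35 + 12 - 12
= 35

|A ∪ B| = 35


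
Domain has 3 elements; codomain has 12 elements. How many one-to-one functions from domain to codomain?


An injection sends each of |A| = 3 inputs to a distinct output in B.
# injections = |B|·(|B|-1)·…·(|B|-|A|+1) = 12! / (12 - 3)!
= 12 × 11 × 10
= 1320

Number of injections = 1320


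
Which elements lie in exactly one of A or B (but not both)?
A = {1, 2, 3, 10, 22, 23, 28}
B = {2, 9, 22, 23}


A △ B = (A \ B) ∪ (B \ A) = elements in exactly one of A or B
A \ B = {1, 3, 10, 28}
B \ A = {9}
A △ B = {1, 3, 9, 10, 28}

A △ B = {1, 3, 9, 10, 28}


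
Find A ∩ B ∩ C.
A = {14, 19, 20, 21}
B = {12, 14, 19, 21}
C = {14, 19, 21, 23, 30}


A ∩ B = {14, 19, 21}
(A ∩ B) ∩ C = {14, 19, 21}

A ∩ B ∩ C = {14, 19, 21}


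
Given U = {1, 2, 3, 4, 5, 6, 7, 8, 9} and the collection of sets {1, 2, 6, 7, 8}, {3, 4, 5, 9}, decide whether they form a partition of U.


A partition requires: (1) non-empty parts, (2) pairwise disjoint, (3) union = U
Parts: {1, 2, 6, 7, 8}, {3, 4, 5, 9}
Union of parts: {1, 2, 3, 4, 5, 6, 7, 8, 9}
U = {1, 2, 3, 4, 5, 6, 7, 8, 9}
All non-empty? True
Pairwise disjoint? True
Covers U? True

Yes, valid partition


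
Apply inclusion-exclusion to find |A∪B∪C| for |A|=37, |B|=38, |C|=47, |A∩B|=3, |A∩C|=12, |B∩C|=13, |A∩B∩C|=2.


|A∪B∪C| = |A|+|B|+|C| - |A∩B|-|A∩C|-|B∩C| + |A∩B∩C|
= 37+38+47 - 3-12-13 + 2
= 122 - 28 + 2
= 96

|A ∪ B ∪ C| = 96


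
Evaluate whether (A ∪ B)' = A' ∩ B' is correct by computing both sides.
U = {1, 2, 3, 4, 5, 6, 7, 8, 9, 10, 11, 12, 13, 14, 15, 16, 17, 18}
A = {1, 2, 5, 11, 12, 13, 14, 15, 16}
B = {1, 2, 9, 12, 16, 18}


LHS: A ∪ B = {1, 2, 5, 9, 11, 12, 13, 14, 15, 16, 18}
(A ∪ B)' = U \ (A ∪ B) = {3, 4, 6, 7, 8, 10, 17}
A' = {3, 4, 6, 7, 8, 9, 10, 17, 18}, B' = {3, 4, 5, 6, 7, 8, 10, 11, 13, 14, 15, 17}
Claimed RHS: A' ∩ B' = {3, 4, 6, 7, 8, 10, 17}
Identity is VALID: LHS = RHS = {3, 4, 6, 7, 8, 10, 17} ✓

Identity is valid. (A ∪ B)' = A' ∩ B' = {3, 4, 6, 7, 8, 10, 17}


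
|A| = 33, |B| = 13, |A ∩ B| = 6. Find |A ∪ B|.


|A ∪ B| = |A| + |B| - |A ∩ B|
= 33 + 13 - 6
= 40

|A ∪ B| = 40


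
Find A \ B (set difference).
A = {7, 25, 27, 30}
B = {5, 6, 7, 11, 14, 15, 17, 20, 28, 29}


A \ B = elements in A but not in B
A = {7, 25, 27, 30}
B = {5, 6, 7, 11, 14, 15, 17, 20, 28, 29}
Remove from A any elements in B
A \ B = {25, 27, 30}

A \ B = {25, 27, 30}


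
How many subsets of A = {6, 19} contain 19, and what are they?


A subset of A contains 19 iff the remaining 1 elements form any subset of A \ {19}.
Count: 2^(n-1) = 2^1 = 2
Subsets containing 19: {19}, {6, 19}

Subsets containing 19 (2 total): {19}, {6, 19}


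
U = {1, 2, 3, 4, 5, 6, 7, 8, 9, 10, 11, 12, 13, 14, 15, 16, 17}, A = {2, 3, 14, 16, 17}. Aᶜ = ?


Aᶜ = U \ A = elements in U but not in A
U = {1, 2, 3, 4, 5, 6, 7, 8, 9, 10, 11, 12, 13, 14, 15, 16, 17}
A = {2, 3, 14, 16, 17}
Aᶜ = {1, 4, 5, 6, 7, 8, 9, 10, 11, 12, 13, 15}

Aᶜ = {1, 4, 5, 6, 7, 8, 9, 10, 11, 12, 13, 15}


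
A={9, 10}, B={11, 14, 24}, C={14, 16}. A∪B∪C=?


A ∪ B = {9, 10, 11, 14, 24}
(A ∪ B) ∪ C = {9, 10, 11, 14, 16, 24}

A ∪ B ∪ C = {9, 10, 11, 14, 16, 24}


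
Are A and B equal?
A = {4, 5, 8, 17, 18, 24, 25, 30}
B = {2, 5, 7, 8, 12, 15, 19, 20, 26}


Two sets are equal iff they have exactly the same elements.
A = {4, 5, 8, 17, 18, 24, 25, 30}
B = {2, 5, 7, 8, 12, 15, 19, 20, 26}
Differences: {2, 4, 7, 12, 15, 17, 18, 19, 20, 24, 25, 26, 30}
A ≠ B

No, A ≠ B


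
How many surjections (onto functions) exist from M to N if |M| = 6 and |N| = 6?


n = |M| = 6, k = |N| = 6. Surjections via inclusion-exclusion:
S(n,k) = Σ(-1)^i × C(k,i) × (k-i)^n, i=0 to k
i=0: (-1)^0×C(6,0)×6^6 = 46656
i=1: (-1)^1×C(6,1)×5^6 = -93750
i=2: (-1)^2×C(6,2)×4^6 = 61440
i=3: (-1)^3×C(6,3)×3^6 = -14580
i=4: (-1)^4×C(6,4)×2^6 = 960
i=5: (-1)^5×C(6,5)×1^6 = -6
i=6: (-1)^6×C(6,6)×0^6 = 0
Total = 720

Number of surjections = 720


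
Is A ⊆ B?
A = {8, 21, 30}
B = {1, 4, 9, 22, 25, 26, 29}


A ⊆ B means every element of A is in B.
Elements in A not in B: {8, 21, 30}
So A ⊄ B.

No, A ⊄ B


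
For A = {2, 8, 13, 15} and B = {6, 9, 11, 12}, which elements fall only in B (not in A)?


A = {2, 8, 13, 15}
B = {6, 9, 11, 12}
Region: only in B (not in A)
Elements: {6, 9, 11, 12}

Elements only in B (not in A): {6, 9, 11, 12}


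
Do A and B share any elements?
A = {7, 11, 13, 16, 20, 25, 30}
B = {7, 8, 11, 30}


Disjoint means A ∩ B = ∅.
A ∩ B = {7, 11, 30}
A ∩ B ≠ ∅, so A and B are NOT disjoint.

Yes — A and B share the element(s) of A ∩ B = {7, 11, 30}, so they are not disjoint


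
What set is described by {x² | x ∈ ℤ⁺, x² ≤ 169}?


Checking each candidate:
Condition: positive perfect squares ≤ 169
Result = {1, 4, 9, 16, 25, 36, 49, 64, 81, 100, 121, 144, 169}

{1, 4, 9, 16, 25, 36, 49, 64, 81, 100, 121, 144, 169}


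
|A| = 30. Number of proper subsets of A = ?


Total subsets = 2^n = 2^30 = 1073741824
Proper subsets exclude the set itself: 2^n - 1
= 1073741824 - 1
= 1073741823

Number of proper subsets = 1073741823


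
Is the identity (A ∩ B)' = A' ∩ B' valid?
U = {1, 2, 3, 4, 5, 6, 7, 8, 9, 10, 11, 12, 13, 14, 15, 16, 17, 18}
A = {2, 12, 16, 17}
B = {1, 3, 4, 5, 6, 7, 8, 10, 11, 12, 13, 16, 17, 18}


LHS: A ∩ B = {12, 16, 17}
(A ∩ B)' = U \ (A ∩ B) = {1, 2, 3, 4, 5, 6, 7, 8, 9, 10, 11, 13, 14, 15, 18}
A' = {1, 3, 4, 5, 6, 7, 8, 9, 10, 11, 13, 14, 15, 18}, B' = {2, 9, 14, 15}
Claimed RHS: A' ∩ B' = {9, 14, 15}
Identity is INVALID: LHS = {1, 2, 3, 4, 5, 6, 7, 8, 9, 10, 11, 13, 14, 15, 18} but the RHS claimed here equals {9, 14, 15}. The correct form is (A ∩ B)' = A' ∪ B'.

Identity is invalid: (A ∩ B)' = {1, 2, 3, 4, 5, 6, 7, 8, 9, 10, 11, 13, 14, 15, 18} but A' ∩ B' = {9, 14, 15}. The correct De Morgan law is (A ∩ B)' = A' ∪ B'.


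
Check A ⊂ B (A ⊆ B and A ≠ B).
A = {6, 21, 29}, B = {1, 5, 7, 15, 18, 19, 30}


A ⊂ B requires: A ⊆ B AND A ≠ B.
A ⊆ B? No
A ⊄ B, so A is not a proper subset.

No, A is not a proper subset of B


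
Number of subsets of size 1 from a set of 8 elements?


C(n,k) = n! / (k!(n-k)!)
C(8,1) = 8! / (1!7!)
= 8

C(8,1) = 8


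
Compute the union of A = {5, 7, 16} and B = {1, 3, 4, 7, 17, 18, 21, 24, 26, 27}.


A ∪ B = all elements in A or B (or both)
A = {5, 7, 16}
B = {1, 3, 4, 7, 17, 18, 21, 24, 26, 27}
A ∪ B = {1, 3, 4, 5, 7, 16, 17, 18, 21, 24, 26, 27}

A ∪ B = {1, 3, 4, 5, 7, 16, 17, 18, 21, 24, 26, 27}


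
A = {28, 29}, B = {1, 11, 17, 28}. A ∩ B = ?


A ∩ B = elements in both A and B
A = {28, 29}
B = {1, 11, 17, 28}
A ∩ B = {28}

A ∩ B = {28}


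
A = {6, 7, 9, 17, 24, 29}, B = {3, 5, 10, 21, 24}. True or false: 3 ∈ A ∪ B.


A = {6, 7, 9, 17, 24, 29}, B = {3, 5, 10, 21, 24}
A ∪ B = all elements in A or B
A ∪ B = {3, 5, 6, 7, 9, 10, 17, 21, 24, 29}
Checking if 3 ∈ A ∪ B
3 is in A ∪ B → True

3 ∈ A ∪ B


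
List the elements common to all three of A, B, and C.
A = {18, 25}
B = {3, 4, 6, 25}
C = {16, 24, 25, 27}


A ∩ B = {25}
(A ∩ B) ∩ C = {25}

A ∩ B ∩ C = {25}


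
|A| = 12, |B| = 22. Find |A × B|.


|A × B| = |A| × |B|
= 12 × 22
= 264

|A × B| = 264


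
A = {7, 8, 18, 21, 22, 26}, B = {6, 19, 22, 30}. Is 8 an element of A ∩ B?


A = {7, 8, 18, 21, 22, 26}, B = {6, 19, 22, 30}
A ∩ B = elements in both A and B
A ∩ B = {22}
Checking if 8 ∈ A ∩ B
8 is not in A ∩ B → False

8 ∉ A ∩ B


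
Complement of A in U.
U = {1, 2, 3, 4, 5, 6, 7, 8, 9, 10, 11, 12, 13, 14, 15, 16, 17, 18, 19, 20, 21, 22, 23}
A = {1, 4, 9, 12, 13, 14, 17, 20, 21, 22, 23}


Aᶜ = U \ A = elements in U but not in A
U = {1, 2, 3, 4, 5, 6, 7, 8, 9, 10, 11, 12, 13, 14, 15, 16, 17, 18, 19, 20, 21, 22, 23}
A = {1, 4, 9, 12, 13, 14, 17, 20, 21, 22, 23}
Aᶜ = {2, 3, 5, 6, 7, 8, 10, 11, 15, 16, 18, 19}

Aᶜ = {2, 3, 5, 6, 7, 8, 10, 11, 15, 16, 18, 19}


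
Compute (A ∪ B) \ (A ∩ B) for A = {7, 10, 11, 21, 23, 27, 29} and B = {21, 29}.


A △ B = (A \ B) ∪ (B \ A) = elements in exactly one of A or B
A \ B = {7, 10, 11, 23, 27}
B \ A = ∅
A △ B = {7, 10, 11, 23, 27}

A △ B = {7, 10, 11, 23, 27}


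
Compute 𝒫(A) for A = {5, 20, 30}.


|A| = 3, so |P(A)| = 2^3 = 8
Enumerate subsets by cardinality (0 to 3):
∅, {5}, {20}, {30}, {5, 20}, {5, 30}, {20, 30}, {5, 20, 30}

P(A) has 8 subsets: ∅, {5}, {20}, {30}, {5, 20}, {5, 30}, {20, 30}, {5, 20, 30}


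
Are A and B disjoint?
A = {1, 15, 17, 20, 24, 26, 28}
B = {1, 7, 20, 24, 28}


Disjoint means A ∩ B = ∅.
A ∩ B = {1, 20, 24, 28}
A ∩ B ≠ ∅, so A and B are NOT disjoint.

No, A and B are not disjoint (A ∩ B = {1, 20, 24, 28})


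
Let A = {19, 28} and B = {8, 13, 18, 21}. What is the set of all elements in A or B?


A ∪ B = all elements in A or B (or both)
A = {19, 28}
B = {8, 13, 18, 21}
A ∪ B = {8, 13, 18, 19, 21, 28}

A ∪ B = {8, 13, 18, 19, 21, 28}


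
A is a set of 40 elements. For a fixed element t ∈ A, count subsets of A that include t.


Subsets of A containing t correspond to subsets of A \ {t}, which has 39 elements.
Count = 2^(n-1) = 2^39
= 549755813888

Number of subsets containing t = 549755813888


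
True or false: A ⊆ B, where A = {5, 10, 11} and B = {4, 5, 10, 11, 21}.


A ⊆ B means every element of A is in B.
All elements of A are in B.
So A ⊆ B.

Yes, A ⊆ B


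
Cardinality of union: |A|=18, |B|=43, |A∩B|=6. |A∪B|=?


|A ∪ B| = |A| + |B| - |A ∩ B|
= 18 + 43 - 6
= 55

|A ∪ B| = 55


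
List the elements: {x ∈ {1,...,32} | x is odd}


Checking each candidate:
Condition: odd numbers in {1,...,32}
Result = {1, 3, 5, 7, 9, 11, 13, 15, 17, 19, 21, 23, 25, 27, 29, 31}

{1, 3, 5, 7, 9, 11, 13, 15, 17, 19, 21, 23, 25, 27, 29, 31}


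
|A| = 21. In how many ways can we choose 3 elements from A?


C(n,k) = n! / (k!(n-k)!)
C(21,3) = 21! / (3!18!)
= 1330

C(21,3) = 1330


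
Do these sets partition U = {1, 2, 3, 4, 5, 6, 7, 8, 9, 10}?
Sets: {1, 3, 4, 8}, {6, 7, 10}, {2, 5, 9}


A partition requires: (1) non-empty parts, (2) pairwise disjoint, (3) union = U
Parts: {1, 3, 4, 8}, {6, 7, 10}, {2, 5, 9}
Union of parts: {1, 2, 3, 4, 5, 6, 7, 8, 9, 10}
U = {1, 2, 3, 4, 5, 6, 7, 8, 9, 10}
All non-empty? True
Pairwise disjoint? True
Covers U? True

Yes, valid partition


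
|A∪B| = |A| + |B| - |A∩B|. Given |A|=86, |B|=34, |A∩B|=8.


|A ∪ B| = |A| + |B| - |A ∩ B|
= 86 + 34 - 8
= 112

|A ∪ B| = 112


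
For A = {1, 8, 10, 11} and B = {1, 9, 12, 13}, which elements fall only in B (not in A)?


A = {1, 8, 10, 11}
B = {1, 9, 12, 13}
Region: only in B (not in A)
Elements: {9, 12, 13}

Elements only in B (not in A): {9, 12, 13}


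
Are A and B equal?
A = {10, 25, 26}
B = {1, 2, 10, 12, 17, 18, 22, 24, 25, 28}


Two sets are equal iff they have exactly the same elements.
A = {10, 25, 26}
B = {1, 2, 10, 12, 17, 18, 22, 24, 25, 28}
Differences: {1, 2, 12, 17, 18, 22, 24, 26, 28}
A ≠ B

No, A ≠ B


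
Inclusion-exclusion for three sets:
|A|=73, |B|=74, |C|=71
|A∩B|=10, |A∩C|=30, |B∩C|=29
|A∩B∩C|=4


|A∪B∪C| = |A|+|B|+|C| - |A∩B|-|A∩C|-|B∩C| + |A∩B∩C|
= 73+74+71 - 10-30-29 + 4
= 218 - 69 + 4
= 153

|A ∪ B ∪ C| = 153


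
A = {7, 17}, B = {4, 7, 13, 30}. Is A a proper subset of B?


A ⊂ B requires: A ⊆ B AND A ≠ B.
A ⊆ B? No
A ⊄ B, so A is not a proper subset.

No, A is not a proper subset of B


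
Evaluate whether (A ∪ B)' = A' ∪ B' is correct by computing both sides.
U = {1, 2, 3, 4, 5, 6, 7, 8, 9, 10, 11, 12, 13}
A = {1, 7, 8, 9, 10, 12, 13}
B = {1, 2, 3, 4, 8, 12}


LHS: A ∪ B = {1, 2, 3, 4, 7, 8, 9, 10, 12, 13}
(A ∪ B)' = U \ (A ∪ B) = {5, 6, 11}
A' = {2, 3, 4, 5, 6, 11}, B' = {5, 6, 7, 9, 10, 11, 13}
Claimed RHS: A' ∪ B' = {2, 3, 4, 5, 6, 7, 9, 10, 11, 13}
Identity is INVALID: LHS = {5, 6, 11} but the RHS claimed here equals {2, 3, 4, 5, 6, 7, 9, 10, 11, 13}. The correct form is (A ∪ B)' = A' ∩ B'.

Identity is invalid: (A ∪ B)' = {5, 6, 11} but A' ∪ B' = {2, 3, 4, 5, 6, 7, 9, 10, 11, 13}. The correct De Morgan law is (A ∪ B)' = A' ∩ B'.


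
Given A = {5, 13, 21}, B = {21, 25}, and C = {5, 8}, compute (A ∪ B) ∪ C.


A ∪ B = {5, 13, 21, 25}
(A ∪ B) ∪ C = {5, 8, 13, 21, 25}

A ∪ B ∪ C = {5, 8, 13, 21, 25}


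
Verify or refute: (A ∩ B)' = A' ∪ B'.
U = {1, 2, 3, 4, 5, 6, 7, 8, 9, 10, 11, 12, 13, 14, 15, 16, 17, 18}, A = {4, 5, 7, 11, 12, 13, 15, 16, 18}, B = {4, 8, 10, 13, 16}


LHS: A ∩ B = {4, 13, 16}
(A ∩ B)' = U \ (A ∩ B) = {1, 2, 3, 5, 6, 7, 8, 9, 10, 11, 12, 14, 15, 17, 18}
A' = {1, 2, 3, 6, 8, 9, 10, 14, 17}, B' = {1, 2, 3, 5, 6, 7, 9, 11, 12, 14, 15, 17, 18}
Claimed RHS: A' ∪ B' = {1, 2, 3, 5, 6, 7, 8, 9, 10, 11, 12, 14, 15, 17, 18}
Identity is VALID: LHS = RHS = {1, 2, 3, 5, 6, 7, 8, 9, 10, 11, 12, 14, 15, 17, 18} ✓

Identity is valid. (A ∩ B)' = A' ∪ B' = {1, 2, 3, 5, 6, 7, 8, 9, 10, 11, 12, 14, 15, 17, 18}


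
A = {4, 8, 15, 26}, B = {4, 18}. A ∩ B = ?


A ∩ B = elements in both A and B
A = {4, 8, 15, 26}
B = {4, 18}
A ∩ B = {4}

A ∩ B = {4}


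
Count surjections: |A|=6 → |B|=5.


n = |A| = 6, k = |B| = 5. Surjections via inclusion-exclusion:
S(n,k) = Σ(-1)^i × C(k,i) × (k-i)^n, i=0 to k
i=0: (-1)^0×C(5,0)×5^6 = 15625
i=1: (-1)^1×C(5,1)×4^6 = -20480
i=2: (-1)^2×C(5,2)×3^6 = 7290
i=3: (-1)^3×C(5,3)×2^6 = -640
i=4: (-1)^4×C(5,4)×1^6 = 5
i=5: (-1)^5×C(5,5)×0^6 = 0
Total = 1800

Number of surjections = 1800


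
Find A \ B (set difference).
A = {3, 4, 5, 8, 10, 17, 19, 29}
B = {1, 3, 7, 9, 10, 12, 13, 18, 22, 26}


A \ B = elements in A but not in B
A = {3, 4, 5, 8, 10, 17, 19, 29}
B = {1, 3, 7, 9, 10, 12, 13, 18, 22, 26}
Remove from A any elements in B
A \ B = {4, 5, 8, 17, 19, 29}

A \ B = {4, 5, 8, 17, 19, 29}


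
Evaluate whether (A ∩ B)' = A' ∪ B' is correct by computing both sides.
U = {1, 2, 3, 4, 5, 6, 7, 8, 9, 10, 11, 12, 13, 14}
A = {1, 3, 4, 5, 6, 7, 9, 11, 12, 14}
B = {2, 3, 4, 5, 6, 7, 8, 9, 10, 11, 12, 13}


LHS: A ∩ B = {3, 4, 5, 6, 7, 9, 11, 12}
(A ∩ B)' = U \ (A ∩ B) = {1, 2, 8, 10, 13, 14}
A' = {2, 8, 10, 13}, B' = {1, 14}
Claimed RHS: A' ∪ B' = {1, 2, 8, 10, 13, 14}
Identity is VALID: LHS = RHS = {1, 2, 8, 10, 13, 14} ✓

Identity is valid. (A ∩ B)' = A' ∪ B' = {1, 2, 8, 10, 13, 14}


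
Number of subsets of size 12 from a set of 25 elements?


C(n,k) = n! / (k!(n-k)!)
C(25,12) = 25! / (12!13!)
= 5200300

C(25,12) = 5200300


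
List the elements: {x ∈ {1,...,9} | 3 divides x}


Checking each candidate:
Condition: multiples of 3 in {1,...,9}
Result = {3, 6, 9}

{3, 6, 9}


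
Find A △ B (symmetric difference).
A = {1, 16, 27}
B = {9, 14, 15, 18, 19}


A △ B = (A \ B) ∪ (B \ A) = elements in exactly one of A or B
A \ B = {1, 16, 27}
B \ A = {9, 14, 15, 18, 19}
A △ B = {1, 9, 14, 15, 16, 18, 19, 27}

A △ B = {1, 9, 14, 15, 16, 18, 19, 27}


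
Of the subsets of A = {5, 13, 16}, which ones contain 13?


A subset of A contains 13 iff the remaining 2 elements form any subset of A \ {13}.
Count: 2^(n-1) = 2^2 = 4
Subsets containing 13: {13}, {5, 13}, {13, 16}, {5, 13, 16}

Subsets containing 13 (4 total): {13}, {5, 13}, {13, 16}, {5, 13, 16}


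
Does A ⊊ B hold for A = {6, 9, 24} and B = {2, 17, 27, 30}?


A ⊂ B requires: A ⊆ B AND A ≠ B.
A ⊆ B? No
A ⊄ B, so A is not a proper subset.

No, A is not a proper subset of B


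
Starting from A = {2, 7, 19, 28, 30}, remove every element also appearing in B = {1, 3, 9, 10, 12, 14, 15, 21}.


A \ B = elements in A but not in B
A = {2, 7, 19, 28, 30}
B = {1, 3, 9, 10, 12, 14, 15, 21}
Remove from A any elements in B
A \ B = {2, 7, 19, 28, 30}

A \ B = {2, 7, 19, 28, 30}


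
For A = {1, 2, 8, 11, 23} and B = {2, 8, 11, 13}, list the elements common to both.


A ∩ B = elements in both A and B
A = {1, 2, 8, 11, 23}
B = {2, 8, 11, 13}
A ∩ B = {2, 8, 11}

A ∩ B = {2, 8, 11}


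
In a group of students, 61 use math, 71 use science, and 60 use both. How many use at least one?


|A ∪ B| = |A| + |B| - |A ∩ B|
= 61 + 71 - 60
= 72

|A ∪ B| = 72


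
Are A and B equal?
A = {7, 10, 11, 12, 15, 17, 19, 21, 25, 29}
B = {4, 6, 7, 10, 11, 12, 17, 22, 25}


Two sets are equal iff they have exactly the same elements.
A = {7, 10, 11, 12, 15, 17, 19, 21, 25, 29}
B = {4, 6, 7, 10, 11, 12, 17, 22, 25}
Differences: {4, 6, 15, 19, 21, 22, 29}
A ≠ B

No, A ≠ B


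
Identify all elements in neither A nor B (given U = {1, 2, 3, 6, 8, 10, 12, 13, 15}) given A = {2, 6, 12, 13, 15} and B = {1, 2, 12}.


A = {2, 6, 12, 13, 15}
B = {1, 2, 12}
Region: in neither A nor B (given U = {1, 2, 3, 6, 8, 10, 12, 13, 15})
Elements: {3, 8, 10}

Elements in neither A nor B (given U = {1, 2, 3, 6, 8, 10, 12, 13, 15}): {3, 8, 10}


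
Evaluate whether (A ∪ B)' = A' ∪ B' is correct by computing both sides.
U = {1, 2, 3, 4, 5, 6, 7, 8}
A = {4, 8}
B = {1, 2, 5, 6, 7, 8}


LHS: A ∪ B = {1, 2, 4, 5, 6, 7, 8}
(A ∪ B)' = U \ (A ∪ B) = {3}
A' = {1, 2, 3, 5, 6, 7}, B' = {3, 4}
Claimed RHS: A' ∪ B' = {1, 2, 3, 4, 5, 6, 7}
Identity is INVALID: LHS = {3} but the RHS claimed here equals {1, 2, 3, 4, 5, 6, 7}. The correct form is (A ∪ B)' = A' ∩ B'.

Identity is invalid: (A ∪ B)' = {3} but A' ∪ B' = {1, 2, 3, 4, 5, 6, 7}. The correct De Morgan law is (A ∪ B)' = A' ∩ B'.


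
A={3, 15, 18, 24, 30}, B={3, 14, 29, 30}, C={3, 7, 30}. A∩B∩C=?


A ∩ B = {3, 30}
(A ∩ B) ∩ C = {3, 30}

A ∩ B ∩ C = {3, 30}
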